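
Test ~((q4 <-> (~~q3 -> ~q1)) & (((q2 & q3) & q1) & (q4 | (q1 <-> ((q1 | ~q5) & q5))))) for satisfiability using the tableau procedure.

Initial set: {T ~((q4 <-> (~~q3 -> ~q1)) & (((q2 & q3) & q1) & (q4 | (q1 <-> ((q1 | ~q5) & q5)))))}.
T ~((q4 <-> (~~q3 -> ~q1)) & (((q2 & q3) & q1) & (q4 | (q1 <-> ((q1 | ~q5) & q5))))): β-rule — branch into F (q4 <-> (~~q3 -> ~q1))  //  F (((q2 & q3) & q1) & (q4 | (q1 <-> ((q1 | ~q5) & q5)))).
  branch 1 (add F (q4 <-> (~~q3 -> ~q1))):
    F (q4 <-> (~~q3 -> ~q1)): β-rule — branch into T q4, F (~~q3 -> ~q1)  //  F q4, T (~~q3 -> ~q1).
      branch 1.1 (add T q4, F (~~q3 -> ~q1)):
        F (~~q3 -> ~q1): α-rule — add T ~~q3, F ~q1.
        T ~~q3: drop double negation, giving T q3.
        ○ open, literals {q1=true, q3=true, q4=true}.
      branch 1.2 (add F q4, T (~~q3 -> ~q1)):
        T (~~q3 -> ~q1): β-rule — branch into F ~~q3  //  T ~q1.
          branch 1.2.1 (add F ~~q3):
            F ~~q3: drop double negation, giving F q3.
            ○ open, literals {q3=false, q4=false}.
          branch 1.2.2 (add T ~q1):
            ○ open, literals {q1=false, q4=false}.
  branch 2 (add F (((q2 & q3) & q1) & (q4 | (q1 <-> ((q1 | ~q5) & q5))))):
    F (((q2 & q3) & q1) & (q4 | (q1 <-> ((q1 | ~q5) & q5)))): β-rule — branch into F ((q2 & q3) & q1)  //  F (q4 | (q1 <-> ((q1 | ~q5) & q5))).
      branch 2.1 (add F ((q2 & q3) & q1)):
        F ((q2 & q3) & q1): β-rule — branch into F (q2 & q3)  //  F q1.
          branch 2.1.1 (add F (q2 & q3)):
            F (q2 & q3): β-rule — branch into F q2  //  F q3.
              branch 2.1.1.1 (add F q2):
                ○ open, literals {q2=false}.
              branch 2.1.1.2 (add F q3):
                ○ open, literals {q3=false}.
          branch 2.1.2 (add F q1):
            ○ open, literals {q1=false}.
      branch 2.2 (add F (q4 | (q1 <-> ((q1 | ~q5) & q5)))):
        F (q4 | (q1 <-> ((q1 | ~q5) & q5))): α-rule — add F q4, F (q1 <-> ((q1 | ~q5) & q5)).
        F (q1 <-> ((q1 | ~q5) & q5)): β-rule — branch into T q1, F ((q1 | ~q5) & q5)  //  F q1, T ((q1 | ~q5) & q5).
          branch 2.2.1 (add T q1, F ((q1 | ~q5) & q5)):
            F ((q1 | ~q5) & q5): β-rule — branch into F (q1 | ~q5)  //  F q5.
              branch 2.2.1.1 (add F (q1 | ~q5)):
                F (q1 | ~q5): α-rule — add F q1, F ~q5.
                × closes — contains both q1 and ~q1.
              branch 2.2.1.2 (add F q5):
                ○ open, literals {q1=true, q4=false, q5=false}.
          branch 2.2.2 (add F q1, T ((q1 | ~q5) & q5)):
            T ((q1 | ~q5) & q5): α-rule — add T (q1 | ~q5), T q5.
            T (q1 | ~q5): β-rule — branch into T q1  //  T ~q5.
              branch 2.2.2.1 (add T q1):
                × closes — contains both q1 and ~q1.
              branch 2.2.2.2 (add T ~q5):
                × closes — contains both q5 and ~q5.
3 branches closed, 7 open.
An open branch gives a satisfying assignment: q1=true, q3=true, q4=true.

Satisfiable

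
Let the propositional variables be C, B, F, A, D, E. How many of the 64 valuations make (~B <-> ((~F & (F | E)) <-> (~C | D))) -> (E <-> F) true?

48

Initial set: {((~B <-> ((~F & (F | E)) <-> (~C | D))) -> (E <-> F))}.
((~B <-> ((~F & (F | E)) <-> (~C | D))) -> (E <-> F)): β-rule — branch into ~(~B <-> ((~F & (F | E)) <-> (~C | D)))  //  (E <-> F).
  branch 1 (add ~(~B <-> ((~F & (F | E)) <-> (~C | D)))):
    ~(~B <-> ((~F & (F | E)) <-> (~C | D))): β-rule — branch into ~B, ~((~F & (F | E)) <-> (~C | D))  //  ~~B, ((~F & (F | E)) <-> (~C | D)).
      branch 1.1 (add ~B, ~((~F & (F | E)) <-> (~C | D))):
        ~((~F & (F | E)) <-> (~C | D)): β-rule — branch into (~F & (F | E)), ~(~C | D)  //  ~(~F & (F | E)), (~C | D).
          branch 1.1.1 (add (~F & (F | E)), ~(~C | D)):
            (~F & (F | E)): α-rule — add ~F, (F | E).
            ~(~C | D): α-rule — add ~~C, ~D.
            (F | E): β-rule — branch into F  //  E.
              branch 1.1.1.1 (add F):
                × closes — contains both F and ~F.
              branch 1.1.1.2 (add E):
                ○ open, literals {B=false, C=true, D=false, E=true, F=false}.
          branch 1.1.2 (add ~(~F & (F | E)), (~C | D)):
            ~(~F & (F | E)): β-rule — branch into ~~F  //  ~(F | E).
              branch 1.1.2.1 (add ~~F):
                (~C | D): β-rule — branch into ~C  //  D.
                  branch 1.1.2.1.1 (add ~C):
                    ○ open, literals {B=false, C=false, F=true}.
                  branch 1.1.2.1.2 (add D):
                    ○ open, literals {B=false, D=true, F=true}.
              branch 1.1.2.2 (add ~(F | E)):
                ~(F | E): α-rule — add ~F, ~E.
                (~C | D): β-rule — branch into ~C  //  D.
                  branch 1.1.2.2.1 (add ~C):
                    ○ open, literals {B=false, C=false, E=false, F=false}.
                  branch 1.1.2.2.2 (add D):
                    ○ open, literals {B=false, D=true, E=false, F=false}.
      branch 1.2 (add ~~B, ((~F & (F | E)) <-> (~C | D))):
        ((~F & (F | E)) <-> (~C | D)): β-rule — branch into (~F & (F | E)), (~C | D)  //  ~(~F & (F | E)), ~(~C | D).
          branch 1.2.1 (add (~F & (F | E)), (~C | D)):
            (~F & (F | E)): α-rule — add ~F, (F | E).
            (~C | D): β-rule — branch into ~C  //  D.
              branch 1.2.1.1 (add ~C):
                (F | E): β-rule — branch into F  //  E.
                  branch 1.2.1.1.1 (add F):
                    × closes — contains both F and ~F.
                  branch 1.2.1.1.2 (add E):
                    ○ open, literals {B=true, C=false, E=true, F=false}.
              branch 1.2.1.2 (add D):
                (F | E): β-rule — branch into F  //  E.
                  branch 1.2.1.2.1 (add F):
                    × closes — contains both F and ~F.
                  branch 1.2.1.2.2 (add E):
                    ○ open, literals {B=true, D=true, E=true, F=false}.
          branch 1.2.2 (add ~(~F & (F | E)), ~(~C | D)):
            ~(~C | D): α-rule — add ~~C, ~D.
            ~(~F & (F | E)): β-rule — branch into ~~F  //  ~(F | E).
              branch 1.2.2.1 (add ~~F):
                ○ open, literals {B=true, C=true, D=false, F=true}.
              branch 1.2.2.2 (add ~(F | E)):
                ~(F | E): α-rule — add ~F, ~E.
                ○ open, literals {B=true, C=true, D=false, E=false, F=false}.
  branch 2 (add (E <-> F)):
    (E <-> F): β-rule — branch into E, F  //  ~E, ~F.
      branch 2.1 (add E, F):
        ○ open, literals {E=true, F=true}.
      branch 2.2 (add ~E, ~F):
        ○ open, literals {E=false, F=false}.
3 branches closed, 11 open.
Each open branch fixes some atoms; the unmentioned ones are free. Counting distinct full assignments: branch {B=false, C=true, D=false, E=true, F=false} (A) contributes 2 new; branch {B=false, C=false, F=true} (A, D, E) contributes 8 new; branch {B=false, D=true, F=true} (C, A, E) contributes 4 new; branch {B=false, C=false, E=false, F=false} (A, D) contributes 4 new; branch {B=false, D=true, E=false, F=false} (C, A) contributes 2 new; branch {B=true, C=false, E=true, F=false} (A, D) contributes 4 new; branch {B=true, D=true, E=true, F=false} (C, A) contributes 2 new; branch {B=true, C=true, D=false, F=true} (A, E) contributes 4 new; branch {B=true, C=true, D=false, E=false, F=false} (A) contributes 2 new; branch {E=true, F=true} (C, B, A, D) contributes 8 new; branch {E=false, F=false} (C, B, A, D) contributes 8 new. Total: 48.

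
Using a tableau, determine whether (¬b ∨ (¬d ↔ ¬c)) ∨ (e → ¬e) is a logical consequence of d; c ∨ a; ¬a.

Initial set: {d; (c ∨ a); ¬a; ¬((¬b ∨ (¬d ↔ ¬c)) ∨ (e → ¬e))}.
¬((¬b ∨ (¬d ↔ ¬c)) ∨ (e → ¬e)): α-rule — add ¬(¬b ∨ (¬d ↔ ¬c)), ¬(e → ¬e).
¬(¬b ∨ (¬d ↔ ¬c)): α-rule — add ¬¬b, ¬(¬d ↔ ¬c).
¬(e → ¬e): α-rule — add e, ¬¬e.
(c ∨ a): β-rule — branch into c  //  a.
  branch 1 (add c):
    ¬(¬d ↔ ¬c): β-rule — branch into ¬d, ¬¬c  //  ¬¬d, ¬c.
      branch 1.1 (add ¬d, ¬¬c):
        × closes — contains both d and ¬d.
      branch 1.2 (add ¬¬d, ¬c):
        × closes — contains both c and ¬c.
  branch 2 (add a):
    × closes — contains both a and ¬a.
All 3 branches close.
Every branch closed, so the premises entail the conclusion.

Yes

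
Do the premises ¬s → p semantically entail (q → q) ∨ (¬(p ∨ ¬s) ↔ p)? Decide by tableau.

Yes

Initial set: {(¬s → p); ¬((q → q) ∨ (¬(p ∨ ¬s) ↔ p))}.
¬((q → q) ∨ (¬(p ∨ ¬s) ↔ p)): α-rule — add ¬(q → q), ¬(¬(p ∨ ¬s) ↔ p).
¬(q → q): α-rule — add q, ¬q.
× closes — contains both q and ¬q.
All 1 branch closes.
Every branch closed, so the premises entail the conclusion.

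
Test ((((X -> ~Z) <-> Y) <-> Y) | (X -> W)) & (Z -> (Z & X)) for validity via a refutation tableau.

Assume the negation and expand:
Initial set: {~(((((X -> ~Z) <-> Y) <-> Y) | (X -> W)) & (Z -> (Z & X)))}.
~(((((X -> ~Z) <-> Y) <-> Y) | (X -> W)) & (Z -> (Z & X))): β-rule — branch into ~((((X -> ~Z) <-> Y) <-> Y) | (X -> W))  //  ~(Z -> (Z & X)).
  branch 1 (add ~((((X -> ~Z) <-> Y) <-> Y) | (X -> W))):
    ~((((X -> ~Z) <-> Y) <-> Y) | (X -> W)): α-rule — add ~(((X -> ~Z) <-> Y) <-> Y), ~(X -> W).
    ~(X -> W): α-rule — add X, ~W.
    ~(((X -> ~Z) <-> Y) <-> Y): β-rule — branch into ((X -> ~Z) <-> Y), ~Y  //  ~((X -> ~Z) <-> Y), Y.
      branch 1.1 (add ((X -> ~Z) <-> Y), ~Y):
        ((X -> ~Z) <-> Y): β-rule — branch into (X -> ~Z), Y  //  ~(X -> ~Z), ~Y.
          branch 1.1.1 (add (X -> ~Z), Y):
            × closes — contains both Y and ~Y.
          branch 1.1.2 (add ~(X -> ~Z), ~Y):
            ~(X -> ~Z): α-rule — add X, ~~Z.
            ○ open, literals {W=F, X=T, Y=F, Z=T}.
      branch 1.2 (add ~((X -> ~Z) <-> Y), Y):
        ~((X -> ~Z) <-> Y): β-rule — branch into (X -> ~Z), ~Y  //  ~(X -> ~Z), Y.
          branch 1.2.1 (add (X -> ~Z), ~Y):
            × closes — contains both Y and ~Y.
          branch 1.2.2 (add ~(X -> ~Z), Y):
            ~(X -> ~Z): α-rule — add X, ~~Z.
            ○ open, literals {W=F, X=T, Y=T, Z=T}.
  branch 2 (add ~(Z -> (Z & X))):
    ~(Z -> (Z & X)): α-rule — add Z, ~(Z & X).
    ~(Z & X): β-rule — branch into ~Z  //  ~X.
      branch 2.1 (add ~Z):
        × closes — contains both Z and ~Z.
      branch 2.2 (add ~X):
        ○ open, literals {X=F, Z=T}.
3 branches closed, 3 open.
An open branch gives a countermodel: W=F, X=T, Y=F, Z=T (unmentioned atoms arbitrary); under it the original formula is false.

Not valid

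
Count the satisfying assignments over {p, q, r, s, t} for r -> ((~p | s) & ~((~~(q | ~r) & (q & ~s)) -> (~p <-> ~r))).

18

Initial set: {(r -> ((~p | s) & ~((~~(q | ~r) & (q & ~s)) -> (~p <-> ~r))))}.
(r -> ((~p | s) & ~((~~(q | ~r) & (q & ~s)) -> (~p <-> ~r)))): β-rule — branch into ~r  //  ((~p | s) & ~((~~(q | ~r) & (q & ~s)) -> (~p <-> ~r))).
  branch 1 (add ~r):
    ○ open, literals {r=0}.
  branch 2 (add ((~p | s) & ~((~~(q | ~r) & (q & ~s)) -> (~p <-> ~r)))):
    ((~p | s) & ~((~~(q | ~r) & (q & ~s)) -> (~p <-> ~r))): α-rule — add (~p | s), ~((~~(q | ~r) & (q & ~s)) -> (~p <-> ~r)).
    ~((~~(q | ~r) & (q & ~s)) -> (~p <-> ~r)): α-rule — add (~~(q | ~r) & (q & ~s)), ~(~p <-> ~r).
    (~~(q | ~r) & (q & ~s)): α-rule — add ~~(q | ~r), (q & ~s).
    ~~(q | ~r): drop double negation, giving (q | ~r).
    (q & ~s): α-rule — add q, ~s.
    (~p | s): β-rule — branch into ~p  //  s.
      branch 2.1 (add ~p):
        ~(~p <-> ~r): β-rule — branch into ~p, ~~r  //  ~~p, ~r.
          branch 2.1.1 (add ~p, ~~r):
            (q | ~r): β-rule — branch into q  //  ~r.
              branch 2.1.1.1 (add q):
                ○ open, literals {p=0, q=1, r=1, s=0}.
              branch 2.1.1.2 (add ~r):
                × closes — contains both r and ~r.
          branch 2.1.2 (add ~~p, ~r):
            × closes — contains both p and ~p.
      branch 2.2 (add s):
        × closes — contains both s and ~s.
3 branches closed, 2 open.
Each open branch fixes some atoms; the unmentioned ones are free. Counting distinct full assignments: branch {r=0} (p, q, s, t) contributes 16 new; branch {p=0, q=1, r=1, s=0} (t) contributes 2 new. Total: 18.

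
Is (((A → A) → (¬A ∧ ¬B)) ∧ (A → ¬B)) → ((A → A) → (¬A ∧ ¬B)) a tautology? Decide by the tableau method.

Valid

Assume the negation and expand:
Initial set: {¬((((A → A) → (¬A ∧ ¬B)) ∧ (A → ¬B)) → ((A → A) → (¬A ∧ ¬B)))}.
¬((((A → A) → (¬A ∧ ¬B)) ∧ (A → ¬B)) → ((A → A) → (¬A ∧ ¬B))): α-rule — add (((A → A) → (¬A ∧ ¬B)) ∧ (A → ¬B)), ¬((A → A) → (¬A ∧ ¬B)).
(((A → A) → (¬A ∧ ¬B)) ∧ (A → ¬B)): α-rule — add ((A → A) → (¬A ∧ ¬B)), (A → ¬B).
¬((A → A) → (¬A ∧ ¬B)): α-rule — add (A → A), ¬(¬A ∧ ¬B).
((A → A) → (¬A ∧ ¬B)): β-rule — branch into ¬(A → A)  //  (¬A ∧ ¬B).
  branch 1 (add ¬(A → A)):
    ¬(A → A): α-rule — add A, ¬A.
    × closes — contains both A and ¬A.
  branch 2 (add (¬A ∧ ¬B)):
    (¬A ∧ ¬B): α-rule — add ¬A, ¬B.
    (A → ¬B): β-rule — branch into ¬A  //  ¬B.
      branch 2.1 (add ¬A):
        (A → A): β-rule — branch into ¬A  //  A.
          branch 2.1.1 (add ¬A):
            ¬(¬A ∧ ¬B): β-rule — branch into ¬¬A  //  ¬¬B.
              branch 2.1.1.1 (add ¬¬A):
                × closes — contains both A and ¬A.
              branch 2.1.1.2 (add ¬¬B):
                × closes — contains both B and ¬B.
          branch 2.1.2 (add A):
            × closes — contains both A and ¬A.
      branch 2.2 (add ¬B):
        (A → A): β-rule — branch into ¬A  //  A.
          branch 2.2.1 (add ¬A):
            ¬(¬A ∧ ¬B): β-rule — branch into ¬¬A  //  ¬¬B.
              branch 2.2.1.1 (add ¬¬A):
                × closes — contains both A and ¬A.
              branch 2.2.1.2 (add ¬¬B):
                × closes — contains both B and ¬B.
          branch 2.2.2 (add A):
            × closes — contains both A and ¬A.
All 7 branches close.
Every branch closed, so the negation is unsatisfiable and the formula is valid.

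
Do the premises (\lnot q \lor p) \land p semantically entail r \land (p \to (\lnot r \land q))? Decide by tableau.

Initial set: {((\lnot q \lor p) \land p); \lnot (r \land (p \to (\lnot r \land q)))}.
((\lnot q \lor p) \land p): α-rule — add (\lnot q \lor p), p.
\lnot (r \land (p \to (\lnot r \land q))): β-rule — branch into \lnot r  //  \lnot (p \to (\lnot r \land q)).
  branch 1 (add \lnot r):
    (\lnot q \lor p): β-rule — branch into \lnot q  //  p.
      branch 1.1 (add \lnot q):
        ○ open, literals {p=T, q=F, r=F}.
      branch 1.2 (add p):
        ○ open, literals {p=T, r=F}.
  branch 2 (add \lnot (p \to (\lnot r \land q))):
    \lnot (p \to (\lnot r \land q)): α-rule — add p, \lnot (\lnot r \land q).
    (\lnot q \lor p): β-rule — branch into \lnot q  //  p.
      branch 2.1 (add \lnot q):
        \lnot (\lnot r \land q): β-rule — branch into \lnot \lnot r  //  \lnot q.
          branch 2.1.1 (add \lnot \lnot r):
            ○ open, literals {p=T, q=F, r=T}.
          branch 2.1.2 (add \lnot q):
            ○ open, literals {p=T, q=F}.
      branch 2.2 (add p):
        \lnot (\lnot r \land q): β-rule — branch into \lnot \lnot r  //  \lnot q.
          branch 2.2.1 (add \lnot \lnot r):
            ○ open, literals {p=T, r=T}.
          branch 2.2.2 (add \lnot q):
            ○ open, literals {p=T, q=F}.
0 branches closed, 6 open.
An open branch gives a countermodel: p=T, q=F, r=F (unmentioned atoms arbitrary); the premises hold there but the conclusion fails.

No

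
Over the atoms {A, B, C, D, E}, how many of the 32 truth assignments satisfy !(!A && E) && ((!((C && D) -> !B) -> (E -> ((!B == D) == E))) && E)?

7

Initial set: {(!(!A && E) && ((!((C && D) -> !B) -> (E -> ((!B == D) == E))) && E))}.
(!(!A && E) && ((!((C && D) -> !B) -> (E -> ((!B == D) == E))) && E)): α-rule — add !(!A && E), ((!((C && D) -> !B) -> (E -> ((!B == D) == E))) && E).
((!((C && D) -> !B) -> (E -> ((!B == D) == E))) && E): α-rule — add (!((C && D) -> !B) -> (E -> ((!B == D) == E))), E.
!(!A && E): β-rule — branch into !!A  //  !E.
  branch 1 (add !!A):
    (!((C && D) -> !B) -> (E -> ((!B == D) == E))): β-rule — branch into !!((C && D) -> !B)  //  (E -> ((!B == D) == E)).
      branch 1.1 (add !!((C && D) -> !B)):
        !!((C && D) -> !B): β-rule — branch into !(C && D)  //  !B.
          branch 1.1.1 (add !(C && D)):
            !(C && D): β-rule — branch into !C  //  !D.
              branch 1.1.1.1 (add !C):
                ○ open, literals {A=1, C=0, E=1}.
              branch 1.1.1.2 (add !D):
                ○ open, literals {A=1, D=0, E=1}.
          branch 1.1.2 (add !B):
            ○ open, literals {A=1, B=0, E=1}.
      branch 1.2 (add (E -> ((!B == D) == E))):
        (E -> ((!B == D) == E)): β-rule — branch into !E  //  ((!B == D) == E).
          branch 1.2.1 (add !E):
            × closes — contains both E and !E.
          branch 1.2.2 (add ((!B == D) == E)):
            ((!B == D) == E): β-rule — branch into (!B == D), E  //  !(!B == D), !E.
              branch 1.2.2.1 (add (!B == D), E):
                (!B == D): β-rule — branch into !B, D  //  !!B, !D.
                  branch 1.2.2.1.1 (add !B, D):
                    ○ open, literals {A=1, B=0, D=1, E=1}.
                  branch 1.2.2.1.2 (add !!B, !D):
                    ○ open, literals {A=1, B=1, D=0, E=1}.
              branch 1.2.2.2 (add !(!B == D), !E):
                × closes — contains both E and !E.
  branch 2 (add !E):
    × closes — contains both E and !E.
3 branches closed, 5 open.
Each open branch fixes some atoms; the unmentioned ones are free. Counting distinct full assignments: branch {A=1, C=0, E=1} (B, D) contributes 4 new; branch {A=1, D=0, E=1} (B, C) contributes 2 new; branch {A=1, B=0, E=1} (C, D) contributes 1 new; branch {A=1, B=0, D=1, E=1} (C) contributes 0 new; branch {A=1, B=1, D=0, E=1} (C) contributes 0 new. Total: 7.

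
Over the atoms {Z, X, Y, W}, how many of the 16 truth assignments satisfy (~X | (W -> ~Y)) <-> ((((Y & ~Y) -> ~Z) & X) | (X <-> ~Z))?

Initial set: {((~X | (W -> ~Y)) <-> ((((Y & ~Y) -> ~Z) & X) | (X <-> ~Z)))}.
((~X | (W -> ~Y)) <-> ((((Y & ~Y) -> ~Z) & X) | (X <-> ~Z))): β-rule — branch into (~X | (W -> ~Y)), ((((Y & ~Y) -> ~Z) & X) | (X <-> ~Z))  //  ~(~X | (W -> ~Y)), ~((((Y & ~Y) -> ~Z) & X) | (X <-> ~Z)).
  branch 1 (add (~X | (W -> ~Y)), ((((Y & ~Y) -> ~Z) & X) | (X <-> ~Z))):
    (~X | (W -> ~Y)): β-rule — branch into ~X  //  (W -> ~Y).
      branch 1.1 (add ~X):
        ((((Y & ~Y) -> ~Z) & X) | (X <-> ~Z)): β-rule — branch into (((Y & ~Y) -> ~Z) & X)  //  (X <-> ~Z).
          branch 1.1.1 (add (((Y & ~Y) -> ~Z) & X)):
            (((Y & ~Y) -> ~Z) & X): α-rule — add ((Y & ~Y) -> ~Z), X.
            × closes — contains both X and ~X.
          branch 1.1.2 (add (X <-> ~Z)):
            (X <-> ~Z): β-rule — branch into X, ~Z  //  ~X, ~~Z.
              branch 1.1.2.1 (add X, ~Z):
                × closes — contains both X and ~X.
              branch 1.1.2.2 (add ~X, ~~Z):
                ○ open, literals {X=F, Z=T}.
      branch 1.2 (add (W -> ~Y)):
        ((((Y & ~Y) -> ~Z) & X) | (X <-> ~Z)): β-rule — branch into (((Y & ~Y) -> ~Z) & X)  //  (X <-> ~Z).
          branch 1.2.1 (add (((Y & ~Y) -> ~Z) & X)):
            (((Y & ~Y) -> ~Z) & X): α-rule — add ((Y & ~Y) -> ~Z), X.
            (W -> ~Y): β-rule — branch into ~W  //  ~Y.
              branch 1.2.1.1 (add ~W):
                ((Y & ~Y) -> ~Z): β-rule — branch into ~(Y & ~Y)  //  ~Z.
                  branch 1.2.1.1.1 (add ~(Y & ~Y)):
                    ~(Y & ~Y): β-rule — branch into ~Y  //  ~~Y.
                      branch 1.2.1.1.1.1 (add ~Y):
                        ○ open, literals {W=F, X=T, Y=F}.
                      branch 1.2.1.1.1.2 (add ~~Y):
                        ○ open, literals {W=F, X=T, Y=T}.
                  branch 1.2.1.1.2 (add ~Z):
                    ○ open, literals {W=F, X=T, Z=F}.
              branch 1.2.1.2 (add ~Y):
                ((Y & ~Y) -> ~Z): β-rule — branch into ~(Y & ~Y)  //  ~Z.
                  branch 1.2.1.2.1 (add ~(Y & ~Y)):
                    ~(Y & ~Y): β-rule — branch into ~Y  //  ~~Y.
                      branch 1.2.1.2.1.1 (add ~Y):
                        ○ open, literals {X=T, Y=F}.
                      branch 1.2.1.2.1.2 (add ~~Y):
                        × closes — contains both Y and ~Y.
                  branch 1.2.1.2.2 (add ~Z):
                    ○ open, literals {X=T, Y=F, Z=F}.
          branch 1.2.2 (add (X <-> ~Z)):
            (W -> ~Y): β-rule — branch into ~W  //  ~Y.
              branch 1.2.2.1 (add ~W):
                (X <-> ~Z): β-rule — branch into X, ~Z  //  ~X, ~~Z.
                  branch 1.2.2.1.1 (add X, ~Z):
                    ○ open, literals {W=F, X=T, Z=F}.
                  branch 1.2.2.1.2 (add ~X, ~~Z):
                    ○ open, literals {W=F, X=F, Z=T}.
              branch 1.2.2.2 (add ~Y):
                (X <-> ~Z): β-rule — branch into X, ~Z  //  ~X, ~~Z.
                  branch 1.2.2.2.1 (add X, ~Z):
                    ○ open, literals {X=T, Y=F, Z=F}.
                  branch 1.2.2.2.2 (add ~X, ~~Z):
                    ○ open, literals {X=F, Y=F, Z=T}.
  branch 2 (add ~(~X | (W -> ~Y)), ~((((Y & ~Y) -> ~Z) & X) | (X <-> ~Z))):
    ~(~X | (W -> ~Y)): α-rule — add ~~X, ~(W -> ~Y).
    ~((((Y & ~Y) -> ~Z) & X) | (X <-> ~Z)): α-rule — add ~(((Y & ~Y) -> ~Z) & X), ~(X <-> ~Z).
    ~(W -> ~Y): α-rule — add W, ~~Y.
    ~(((Y & ~Y) -> ~Z) & X): β-rule — branch into ~((Y & ~Y) -> ~Z)  //  ~X.
      branch 2.1 (add ~((Y & ~Y) -> ~Z)):
        ~((Y & ~Y) -> ~Z): α-rule — add (Y & ~Y), ~~Z.
        (Y & ~Y): α-rule — add Y, ~Y.
        × closes — contains both Y and ~Y.
      branch 2.2 (add ~X):
        × closes — contains both X and ~X.
5 branches closed, 10 open.
Each open branch fixes some atoms; the unmentioned ones are free. Counting distinct full assignments: branch {X=F, Z=T} (Y, W) contributes 4 new; branch {W=F, X=T, Y=F} (Z) contributes 2 new; branch {W=F, X=T, Y=T} (Z) contributes 2 new; branch {W=F, X=T, Z=F} (Y) contributes 0 new; branch {X=T, Y=F} (Z, W) contributes 2 new; branch {X=T, Y=F, Z=F} (W) contributes 0 new; branch {W=F, X=T, Z=F} (Y) contributes 0 new; branch {W=F, X=F, Z=T} (Y) contributes 0 new; branch {X=T, Y=F, Z=F} (W) contributes 0 new; branch {X=F, Y=F, Z=T} (W) contributes 0 new. Total: 10.

10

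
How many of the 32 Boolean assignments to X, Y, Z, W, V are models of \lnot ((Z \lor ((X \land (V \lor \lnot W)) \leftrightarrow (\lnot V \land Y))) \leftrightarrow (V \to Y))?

12

Initial set: {\lnot ((Z \lor ((X \land (V \lor \lnot W)) \leftrightarrow (\lnot V \land Y))) \leftrightarrow (V \to Y))}.
\lnot ((Z \lor ((X \land (V \lor \lnot W)) \leftrightarrow (\lnot V \land Y))) \leftrightarrow (V \to Y)): β-rule — branch into (Z \lor ((X \land (V \lor \lnot W)) \leftrightarrow (\lnot V \land Y))), \lnot (V \to Y)  //  \lnot (Z \lor ((X \land (V \lor \lnot W)) \leftrightarrow (\lnot V \land Y))), (V \to Y).
  branch 1 (add (Z \lor ((X \land (V \lor \lnot W)) \leftrightarrow (\lnot V \land Y))), \lnot (V \to Y)):
    \lnot (V \to Y): α-rule — add V, \lnot Y.
    (Z \lor ((X \land (V \lor \lnot W)) \leftrightarrow (\lnot V \land Y))): β-rule — branch into Z  //  ((X \land (V \lor \lnot W)) \leftrightarrow (\lnot V \land Y)).
      branch 1.1 (add Z):
        ○ open, literals {V=T, Y=F, Z=T}.
      branch 1.2 (add ((X \land (V \lor \lnot W)) \leftrightarrow (\lnot V \land Y))):
        ((X \land (V \lor \lnot W)) \leftrightarrow (\lnot V \land Y)): β-rule — branch into (X \land (V \lor \lnot W)), (\lnot V \land Y)  //  \lnot (X \land (V \lor \lnot W)), \lnot (\lnot V \land Y).
          branch 1.2.1 (add (X \land (V \lor \lnot W)), (\lnot V \land Y)):
            (X \land (V \lor \lnot W)): α-rule — add X, (V \lor \lnot W).
            (\lnot V \land Y): α-rule — add \lnot V, Y.
            × closes — contains both V and \lnot V.
          branch 1.2.2 (add \lnot (X \land (V \lor \lnot W)), \lnot (\lnot V \land Y)):
            \lnot (X \land (V \lor \lnot W)): β-rule — branch into \lnot X  //  \lnot (V \lor \lnot W).
              branch 1.2.2.1 (add \lnot X):
                \lnot (\lnot V \land Y): β-rule — branch into \lnot \lnot V  //  \lnot Y.
                  branch 1.2.2.1.1 (add \lnot \lnot V):
                    ○ open, literals {V=T, X=F, Y=F}.
                  branch 1.2.2.1.2 (add \lnot Y):
                    ○ open, literals {V=T, X=F, Y=F}.
              branch 1.2.2.2 (add \lnot (V \lor \lnot W)):
                \lnot (V \lor \lnot W): α-rule — add \lnot V, \lnot \lnot W.
                × closes — contains both V and \lnot V.
  branch 2 (add \lnot (Z \lor ((X \land (V \lor \lnot W)) \leftrightarrow (\lnot V \land Y))), (V \to Y)):
    \lnot (Z \lor ((X \land (V \lor \lnot W)) \leftrightarrow (\lnot V \land Y))): α-rule — add \lnot Z, \lnot ((X \land (V \lor \lnot W)) \leftrightarrow (\lnot V \land Y)).
    (V \to Y): β-rule — branch into \lnot V  //  Y.
      branch 2.1 (add \lnot V):
        \lnot ((X \land (V \lor \lnot W)) \leftrightarrow (\lnot V \land Y)): β-rule — branch into (X \land (V \lor \lnot W)), \lnot (\lnot V \land Y)  //  \lnot (X \land (V \lor \lnot W)), (\lnot V \land Y).
          branch 2.1.1 (add (X \land (V \lor \lnot W)), \lnot (\lnot V \land Y)):
            (X \land (V \lor \lnot W)): α-rule — add X, (V \lor \lnot W).
            \lnot (\lnot V \land Y): β-rule — branch into \lnot \lnot V  //  \lnot Y.
              branch 2.1.1.1 (add \lnot \lnot V):
                × closes — contains both V and \lnot V.
              branch 2.1.1.2 (add \lnot Y):
                (V \lor \lnot W): β-rule — branch into V  //  \lnot W.
                  branch 2.1.1.2.1 (add V):
                    × closes — contains both V and \lnot V.
                  branch 2.1.1.2.2 (add \lnot W):
                    ○ open, literals {V=F, W=F, X=T, Y=F, Z=F}.
          branch 2.1.2 (add \lnot (X \land (V \lor \lnot W)), (\lnot V \land Y)):
            (\lnot V \land Y): α-rule — add \lnot V, Y.
            \lnot (X \land (V \lor \lnot W)): β-rule — branch into \lnot X  //  \lnot (V \lor \lnot W).
              branch 2.1.2.1 (add \lnot X):
                ○ open, literals {V=F, X=F, Y=T, Z=F}.
              branch 2.1.2.2 (add \lnot (V \lor \lnot W)):
                \lnot (V \lor \lnot W): α-rule — add \lnot V, \lnot \lnot W.
                ○ open, literals {V=F, W=T, Y=T, Z=F}.
      branch 2.2 (add Y):
        \lnot ((X \land (V \lor \lnot W)) \leftrightarrow (\lnot V \land Y)): β-rule — branch into (X \land (V \lor \lnot W)), \lnot (\lnot V \land Y)  //  \lnot (X \land (V \lor \lnot W)), (\lnot V \land Y).
          branch 2.2.1 (add (X \land (V \lor \lnot W)), \lnot (\lnot V \land Y)):
            (X \land (V \lor \lnot W)): α-rule — add X, (V \lor \lnot W).
            \lnot (\lnot V \land Y): β-rule — branch into \lnot \lnot V  //  \lnot Y.
              branch 2.2.1.1 (add \lnot \lnot V):
                (V \lor \lnot W): β-rule — branch into V  //  \lnot W.
                  branch 2.2.1.1.1 (add V):
                    ○ open, literals {V=T, X=T, Y=T, Z=F}.
                  branch 2.2.1.1.2 (add \lnot W):
                    ○ open, literals {V=T, W=F, X=T, Y=T, Z=F}.
              branch 2.2.1.2 (add \lnot Y):
                × closes — contains both Y and \lnot Y.
          branch 2.2.2 (add \lnot (X \land (V \lor \lnot W)), (\lnot V \land Y)):
            (\lnot V \land Y): α-rule — add \lnot V, Y.
            \lnot (X \land (V \lor \lnot W)): β-rule — branch into \lnot X  //  \lnot (V \lor \lnot W).
              branch 2.2.2.1 (add \lnot X):
                ○ open, literals {V=F, X=F, Y=T, Z=F}.
              branch 2.2.2.2 (add \lnot (V \lor \lnot W)):
                \lnot (V \lor \lnot W): α-rule — add \lnot V, \lnot \lnot W.
                ○ open, literals {V=F, W=T, Y=T, Z=F}.
5 branches closed, 10 open.
Each open branch fixes some atoms; the unmentioned ones are free. Counting distinct full assignments: branch {V=T, Y=F, Z=T} (X, W) contributes 4 new; branch {V=T, X=F, Y=F} (Z, W) contributes 2 new; branch {V=T, X=F, Y=F} (Z, W) contributes 0 new; branch {V=F, W=F, X=T, Y=F, Z=F} (none free) contributes 1 new; branch {V=F, X=F, Y=T, Z=F} (W) contributes 2 new; branch {V=F, W=T, Y=T, Z=F} (X) contributes 1 new; branch {V=T, X=T, Y=T, Z=F} (W) contributes 2 new; branch {V=T, W=F, X=T, Y=T, Z=F} (none free) contributes 0 new; branch {V=F, X=F, Y=T, Z=F} (W) contributes 0 new; branch {V=F, W=T, Y=T, Z=F} (X) contributes 0 new. Total: 12.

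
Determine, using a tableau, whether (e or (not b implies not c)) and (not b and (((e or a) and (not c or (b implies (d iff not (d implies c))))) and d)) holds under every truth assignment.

Assume the negation and expand:
Initial set: {F ((e or (not b implies not c)) and (not b and (((e or a) and (not c or (b implies (d iff not (d implies c))))) and d)))}.
F ((e or (not b implies not c)) and (not b and (((e or a) and (not c or (b implies (d iff not (d implies c))))) and d))): β-rule — branch into F (e or (not b implies not c))  //  F (not b and (((e or a) and (not c or (b implies (d iff not (d implies c))))) and d)).
  branch 1 (add F (e or (not b implies not c))):
    F (e or (not b implies not c)): α-rule — add F e, F (not b implies not c).
    F (not b implies not c): α-rule — add T not b, F not c.
    ○ open, literals {b=F, c=T, e=F}.
  branch 2 (add F (not b and (((e or a) and (not c or (b implies (d iff not (d implies c))))) and d))):
    F (not b and (((e or a) and (not c or (b implies (d iff not (d implies c))))) and d)): β-rule — branch into F not b  //  F (((e or a) and (not c or (b implies (d iff not (d implies c))))) and d).
      branch 2.1 (add F not b):
        ○ open, literals {b=T}.
      branch 2.2 (add F (((e or a) and (not c or (b implies (d iff not (d implies c))))) and d)):
        F (((e or a) and (not c or (b implies (d iff not (d implies c))))) and d): β-rule — branch into F ((e or a) and (not c or (b implies (d iff not (d implies c)))))  //  F d.
          branch 2.2.1 (add F ((e or a) and (not c or (b implies (d iff not (d implies c)))))):
            F ((e or a) and (not c or (b implies (d iff not (d implies c))))): β-rule — branch into F (e or a)  //  F (not c or (b implies (d iff not (d implies c)))).
              branch 2.2.1.1 (add F (e or a)):
                F (e or a): α-rule — add F e, F a.
                ○ open, literals {a=F, e=F}.
              branch 2.2.1.2 (add F (not c or (b implies (d iff not (d implies c))))):
                F (not c or (b implies (d iff not (d implies c)))): α-rule — add F not c, F (b implies (d iff not (d implies c))).
                F (b implies (d iff not (d implies c))): α-rule — add T b, F (d iff not (d implies c)).
                F (d iff not (d implies c)): β-rule — branch into T d, F not (d implies c)  //  F d, T not (d implies c).
                  branch 2.2.1.2.1 (add T d, F not (d implies c)):
                    F not (d implies c): β-rule — branch into F d  //  T c.
                      branch 2.2.1.2.1.1 (add F d):
                        × closes — contains both d and not d.
                      branch 2.2.1.2.1.2 (add T c):
                        ○ open, literals {b=T, c=T, d=T}.
                  branch 2.2.1.2.2 (add F d, T not (d implies c)):
                    T not (d implies c): α-rule — add T d, F c.
                    × closes — contains both d and not d.
          branch 2.2.2 (add F d):
            ○ open, literals {d=F}.
2 branches closed, 5 open.
An open branch gives a countermodel: b=F, c=T, e=F (unmentioned atoms arbitrary); under it the original formula is false.

Not valid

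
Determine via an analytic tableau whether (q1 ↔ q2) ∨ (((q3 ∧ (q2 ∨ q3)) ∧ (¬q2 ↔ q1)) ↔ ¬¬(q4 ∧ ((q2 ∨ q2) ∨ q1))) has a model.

Initial set: {((q1 ↔ q2) ∨ (((q3 ∧ (q2 ∨ q3)) ∧ (¬q2 ↔ q1)) ↔ ¬¬(q4 ∧ ((q2 ∨ q2) ∨ q1))))}.
((q1 ↔ q2) ∨ (((q3 ∧ (q2 ∨ q3)) ∧ (¬q2 ↔ q1)) ↔ ¬¬(q4 ∧ ((q2 ∨ q2) ∨ q1)))): β-rule — branch into (q1 ↔ q2)  //  (((q3 ∧ (q2 ∨ q3)) ∧ (¬q2 ↔ q1)) ↔ ¬¬(q4 ∧ ((q2 ∨ q2) ∨ q1))).
  branch 1 (add (q1 ↔ q2)):
    (q1 ↔ q2): β-rule — branch into q1, q2  //  ¬q1, ¬q2.
      branch 1.1 (add q1, q2):
        ○ open, literals {q1=1, q2=1}.
      branch 1.2 (add ¬q1, ¬q2):
        ○ open, literals {q1=0, q2=0}.
  branch 2 (add (((q3 ∧ (q2 ∨ q3)) ∧ (¬q2 ↔ q1)) ↔ ¬¬(q4 ∧ ((q2 ∨ q2) ∨ q1)))):
    (((q3 ∧ (q2 ∨ q3)) ∧ (¬q2 ↔ q1)) ↔ ¬¬(q4 ∧ ((q2 ∨ q2) ∨ q1))): β-rule — branch into ((q3 ∧ (q2 ∨ q3)) ∧ (¬q2 ↔ q1)), ¬¬(q4 ∧ ((q2 ∨ q2) ∨ q1))  //  ¬((q3 ∧ (q2 ∨ q3)) ∧ (¬q2 ↔ q1)), ¬¬¬(q4 ∧ ((q2 ∨ q2) ∨ q1)).
      branch 2.1 (add ((q3 ∧ (q2 ∨ q3)) ∧ (¬q2 ↔ q1)), ¬¬(q4 ∧ ((q2 ∨ q2) ∨ q1))):
        ((q3 ∧ (q2 ∨ q3)) ∧ (¬q2 ↔ q1)): α-rule — add (q3 ∧ (q2 ∨ q3)), (¬q2 ↔ q1).
        ¬¬(q4 ∧ ((q2 ∨ q2) ∨ q1)): drop double negation, giving (q4 ∧ ((q2 ∨ q2) ∨ q1)).
        (q3 ∧ (q2 ∨ q3)): α-rule — add q3, (q2 ∨ q3).
        (q4 ∧ ((q2 ∨ q2) ∨ q1)): α-rule — add q4, ((q2 ∨ q2) ∨ q1).
        (¬q2 ↔ q1): β-rule — branch into ¬q2, q1  //  ¬¬q2, ¬q1.
          branch 2.1.1 (add ¬q2, q1):
            (q2 ∨ q3): β-rule — branch into q2  //  q3.
              branch 2.1.1.1 (add q2):
                × closes — contains both q2 and ¬q2.
              branch 2.1.1.2 (add q3):
                ((q2 ∨ q2) ∨ q1): β-rule — branch into (q2 ∨ q2)  //  q1.
                  branch 2.1.1.2.1 (add (q2 ∨ q2)):
                    (q2 ∨ q2): β-rule — branch into q2  //  q2.
                      branch 2.1.1.2.1.1 (add q2):
                        × closes — contains both q2 and ¬q2.
                      branch 2.1.1.2.1.2 (add q2):
                        × closes — contains both q2 and ¬q2.
                  branch 2.1.1.2.2 (add q1):
                    ○ open, literals {q1=1, q2=0, q3=1, q4=1}.
          branch 2.1.2 (add ¬¬q2, ¬q1):
            (q2 ∨ q3): β-rule — branch into q2  //  q3.
              branch 2.1.2.1 (add q2):
                ((q2 ∨ q2) ∨ q1): β-rule — branch into (q2 ∨ q2)  //  q1.
                  branch 2.1.2.1.1 (add (q2 ∨ q2)):
                    (q2 ∨ q2): β-rule — branch into q2  //  q2.
                      branch 2.1.2.1.1.1 (add q2):
                        ○ open, literals {q1=0, q2=1, q3=1, q4=1}.
                      branch 2.1.2.1.1.2 (add q2):
                        ○ open, literals {q1=0, q2=1, q3=1, q4=1}.
                  branch 2.1.2.1.2 (add q1):
                    × closes — contains both q1 and ¬q1.
              branch 2.1.2.2 (add q3):
                ((q2 ∨ q2) ∨ q1): β-rule — branch into (q2 ∨ q2)  //  q1.
                  branch 2.1.2.2.1 (add (q2 ∨ q2)):
                    (q2 ∨ q2): β-rule — branch into q2  //  q2.
                      branch 2.1.2.2.1.1 (add q2):
                        ○ open, literals {q1=0, q2=1, q3=1, q4=1}.
                      branch 2.1.2.2.1.2 (add q2):
                        ○ open, literals {q1=0, q2=1, q3=1, q4=1}.
                  branch 2.1.2.2.2 (add q1):
                    × closes — contains both q1 and ¬q1.
      branch 2.2 (add ¬((q3 ∧ (q2 ∨ q3)) ∧ (¬q2 ↔ q1)), ¬¬¬(q4 ∧ ((q2 ∨ q2) ∨ q1))):
        ¬¬¬(q4 ∧ ((q2 ∨ q2) ∨ q1)): drop double negation, giving ¬(q4 ∧ ((q2 ∨ q2) ∨ q1)).
        ¬((q3 ∧ (q2 ∨ q3)) ∧ (¬q2 ↔ q1)): β-rule — branch into ¬(q3 ∧ (q2 ∨ q3))  //  ¬(¬q2 ↔ q1).
          branch 2.2.1 (add ¬(q3 ∧ (q2 ∨ q3))):
            ¬(q4 ∧ ((q2 ∨ q2) ∨ q1)): β-rule — branch into ¬q4  //  ¬((q2 ∨ q2) ∨ q1).
              branch 2.2.1.1 (add ¬q4):
                ¬(q3 ∧ (q2 ∨ q3)): β-rule — branch into ¬q3  //  ¬(q2 ∨ q3).
                  branch 2.2.1.1.1 (add ¬q3):
                    ○ open, literals {q3=0, q4=0}.
                  branch 2.2.1.1.2 (add ¬(q2 ∨ q3)):
                    ¬(q2 ∨ q3): α-rule — add ¬q2, ¬q3.
                    ○ open, literals {q2=0, q3=0, q4=0}.
              branch 2.2.1.2 (add ¬((q2 ∨ q2) ∨ q1)):
                ¬((q2 ∨ q2) ∨ q1): α-rule — add ¬(q2 ∨ q2), ¬q1.
                ¬(q2 ∨ q2): α-rule — add ¬q2, ¬q2.
                ¬(q3 ∧ (q2 ∨ q3)): β-rule — branch into ¬q3  //  ¬(q2 ∨ q3).
                  branch 2.2.1.2.1 (add ¬q3):
                    ○ open, literals {q1=0, q2=0, q3=0}.
                  branch 2.2.1.2.2 (add ¬(q2 ∨ q3)):
                    ¬(q2 ∨ q3): α-rule — add ¬q2, ¬q3.
                    ○ open, literals {q1=0, q2=0, q3=0}.
          branch 2.2.2 (add ¬(¬q2 ↔ q1)):
            ¬(q4 ∧ ((q2 ∨ q2) ∨ q1)): β-rule — branch into ¬q4  //  ¬((q2 ∨ q2) ∨ q1).
              branch 2.2.2.1 (add ¬q4):
                ¬(¬q2 ↔ q1): β-rule — branch into ¬q2, ¬q1  //  ¬¬q2, q1.
                  branch 2.2.2.1.1 (add ¬q2, ¬q1):
                    ○ open, literals {q1=0, q2=0, q4=0}.
                  branch 2.2.2.1.2 (add ¬¬q2, q1):
                    ○ open, literals {q1=1, q2=1, q4=0}.
              branch 2.2.2.2 (add ¬((q2 ∨ q2) ∨ q1)):
                ¬((q2 ∨ q2) ∨ q1): α-rule — add ¬(q2 ∨ q2), ¬q1.
                ¬(q2 ∨ q2): α-rule — add ¬q2, ¬q2.
                ¬(¬q2 ↔ q1): β-rule — branch into ¬q2, ¬q1  //  ¬¬q2, q1.
                  branch 2.2.2.2.1 (add ¬q2, ¬q1):
                    ○ open, literals {q1=0, q2=0}.
                  branch 2.2.2.2.2 (add ¬¬q2, q1):
                    × closes — contains both q2 and ¬q2.
6 branches closed, 14 open.
An open branch gives a satisfying assignment: q1=1, q2=1.

Satisfiable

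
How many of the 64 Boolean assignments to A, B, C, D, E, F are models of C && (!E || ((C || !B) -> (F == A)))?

Initial set: {(C && (!E || ((C || !B) -> (F == A))))}.
(C && (!E || ((C || !B) -> (F == A)))): α-rule — add C, (!E || ((C || !B) -> (F == A))).
(!E || ((C || !B) -> (F == A))): β-rule — branch into !E  //  ((C || !B) -> (F == A)).
  branch 1 (add !E):
    ○ open, literals {C=1, E=0}.
  branch 2 (add ((C || !B) -> (F == A))):
    ((C || !B) -> (F == A)): β-rule — branch into !(C || !B)  //  (F == A).
      branch 2.1 (add !(C || !B)):
        !(C || !B): α-rule — add !C, !!B.
        × closes — contains both C and !C.
      branch 2.2 (add (F == A)):
        (F == A): β-rule — branch into F, A  //  !F, !A.
          branch 2.2.1 (add F, A):
            ○ open, literals {A=1, C=1, F=1}.
          branch 2.2.2 (add !F, !A):
            ○ open, literals {A=0, C=1, F=0}.
1 branch closed, 3 open.
Each open branch fixes some atoms; the unmentioned ones are free. Counting distinct full assignments: branch {C=1, E=0} (A, B, D, F) contributes 16 new; branch {A=1, C=1, F=1} (B, D, E) contributes 4 new; branch {A=0, C=1, F=0} (B, D, E) contributes 4 new. Total: 24.

24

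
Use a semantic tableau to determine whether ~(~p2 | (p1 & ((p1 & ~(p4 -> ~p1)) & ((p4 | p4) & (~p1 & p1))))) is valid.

Assume the negation and expand:
Initial set: {~~(~p2 | (p1 & ((p1 & ~(p4 -> ~p1)) & ((p4 | p4) & (~p1 & p1)))))}.
~~(~p2 | (p1 & ((p1 & ~(p4 -> ~p1)) & ((p4 | p4) & (~p1 & p1))))): β-rule — branch into ~p2  //  (p1 & ((p1 & ~(p4 -> ~p1)) & ((p4 | p4) & (~p1 & p1)))).
  branch 1 (add ~p2):
    ○ open, literals {p2=false}.
  branch 2 (add (p1 & ((p1 & ~(p4 -> ~p1)) & ((p4 | p4) & (~p1 & p1))))):
    (p1 & ((p1 & ~(p4 -> ~p1)) & ((p4 | p4) & (~p1 & p1)))): α-rule — add p1, ((p1 & ~(p4 -> ~p1)) & ((p4 | p4) & (~p1 & p1))).
    ((p1 & ~(p4 -> ~p1)) & ((p4 | p4) & (~p1 & p1))): α-rule — add (p1 & ~(p4 -> ~p1)), ((p4 | p4) & (~p1 & p1)).
    (p1 & ~(p4 -> ~p1)): α-rule — add p1, ~(p4 -> ~p1).
    ((p4 | p4) & (~p1 & p1)): α-rule — add (p4 | p4), (~p1 & p1).
    ~(p4 -> ~p1): α-rule — add p4, ~~p1.
    (~p1 & p1): α-rule — add ~p1, p1.
    × closes — contains both p1 and ~p1.
1 branch closed, 1 open.
An open branch gives a countermodel: p2=false (unmentioned atoms arbitrary); under it the original formula is false.

Not valid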